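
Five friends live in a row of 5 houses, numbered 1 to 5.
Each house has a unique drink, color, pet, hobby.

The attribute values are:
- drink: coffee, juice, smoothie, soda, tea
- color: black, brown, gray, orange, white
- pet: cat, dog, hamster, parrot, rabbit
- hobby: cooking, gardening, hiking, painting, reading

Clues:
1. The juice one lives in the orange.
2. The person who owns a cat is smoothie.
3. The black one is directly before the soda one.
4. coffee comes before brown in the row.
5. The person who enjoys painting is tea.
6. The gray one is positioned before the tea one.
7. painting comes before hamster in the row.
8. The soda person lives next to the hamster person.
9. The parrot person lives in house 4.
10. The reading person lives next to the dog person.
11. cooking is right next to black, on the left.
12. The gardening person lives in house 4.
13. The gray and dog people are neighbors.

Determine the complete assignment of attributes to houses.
Solution:

House | Drink | Color | Pet | Hobby
-----------------------------------
  1   | smoothie | gray | cat | reading
  2   | coffee | white | dog | cooking
  3   | tea | black | rabbit | painting
  4   | soda | brown | parrot | gardening
  5   | juice | orange | hamster | hiking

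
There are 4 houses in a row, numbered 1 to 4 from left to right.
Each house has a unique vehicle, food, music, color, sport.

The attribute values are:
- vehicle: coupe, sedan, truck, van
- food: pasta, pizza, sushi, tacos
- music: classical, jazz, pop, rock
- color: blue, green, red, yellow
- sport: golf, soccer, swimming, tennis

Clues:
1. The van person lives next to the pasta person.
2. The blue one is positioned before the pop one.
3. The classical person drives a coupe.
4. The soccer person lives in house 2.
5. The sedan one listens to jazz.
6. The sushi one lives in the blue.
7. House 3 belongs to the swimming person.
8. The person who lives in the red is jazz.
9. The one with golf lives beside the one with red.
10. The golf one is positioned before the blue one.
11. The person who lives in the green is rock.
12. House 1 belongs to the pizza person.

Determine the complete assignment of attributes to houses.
Solution:

House | Vehicle | Food | Music | Color | Sport
----------------------------------------------
  1   | van | pizza | rock | green | golf
  2   | sedan | pasta | jazz | red | soccer
  3   | coupe | sushi | classical | blue | swimming
  4   | truck | tacos | pop | yellow | tennis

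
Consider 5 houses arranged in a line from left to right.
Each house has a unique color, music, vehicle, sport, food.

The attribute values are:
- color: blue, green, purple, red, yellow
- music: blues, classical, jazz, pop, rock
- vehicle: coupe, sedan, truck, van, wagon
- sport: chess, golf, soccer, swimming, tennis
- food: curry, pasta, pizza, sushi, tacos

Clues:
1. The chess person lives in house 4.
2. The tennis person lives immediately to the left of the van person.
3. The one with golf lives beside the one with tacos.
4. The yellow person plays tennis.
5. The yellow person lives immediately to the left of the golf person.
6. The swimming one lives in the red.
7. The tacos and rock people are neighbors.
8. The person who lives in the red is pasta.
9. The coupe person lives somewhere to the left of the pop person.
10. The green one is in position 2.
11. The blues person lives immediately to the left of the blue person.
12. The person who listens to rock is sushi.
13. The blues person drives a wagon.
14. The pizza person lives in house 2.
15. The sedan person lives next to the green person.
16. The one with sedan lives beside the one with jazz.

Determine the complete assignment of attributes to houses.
Solution:

House | Color | Music | Vehicle | Sport | Food
----------------------------------------------
  1   | yellow | classical | sedan | tennis | curry
  2   | green | jazz | van | golf | pizza
  3   | purple | blues | wagon | soccer | tacos
  4   | blue | rock | coupe | chess | sushi
  5   | red | pop | truck | swimming | pasta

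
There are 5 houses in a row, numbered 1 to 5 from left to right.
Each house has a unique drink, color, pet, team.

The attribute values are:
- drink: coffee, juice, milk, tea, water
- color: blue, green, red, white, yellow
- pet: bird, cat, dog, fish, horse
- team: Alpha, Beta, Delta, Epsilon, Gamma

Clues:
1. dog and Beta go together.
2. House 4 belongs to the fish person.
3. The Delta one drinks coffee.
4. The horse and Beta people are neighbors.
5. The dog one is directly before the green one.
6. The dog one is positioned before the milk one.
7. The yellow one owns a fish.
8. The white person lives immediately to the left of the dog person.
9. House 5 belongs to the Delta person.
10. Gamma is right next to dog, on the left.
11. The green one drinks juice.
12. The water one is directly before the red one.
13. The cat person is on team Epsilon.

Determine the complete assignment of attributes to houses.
Solution:

House | Drink | Color | Pet | Team
----------------------------------
  1   | water | white | horse | Gamma
  2   | tea | red | dog | Beta
  3   | juice | green | cat | Epsilon
  4   | milk | yellow | fish | Alpha
  5   | coffee | blue | bird | Delta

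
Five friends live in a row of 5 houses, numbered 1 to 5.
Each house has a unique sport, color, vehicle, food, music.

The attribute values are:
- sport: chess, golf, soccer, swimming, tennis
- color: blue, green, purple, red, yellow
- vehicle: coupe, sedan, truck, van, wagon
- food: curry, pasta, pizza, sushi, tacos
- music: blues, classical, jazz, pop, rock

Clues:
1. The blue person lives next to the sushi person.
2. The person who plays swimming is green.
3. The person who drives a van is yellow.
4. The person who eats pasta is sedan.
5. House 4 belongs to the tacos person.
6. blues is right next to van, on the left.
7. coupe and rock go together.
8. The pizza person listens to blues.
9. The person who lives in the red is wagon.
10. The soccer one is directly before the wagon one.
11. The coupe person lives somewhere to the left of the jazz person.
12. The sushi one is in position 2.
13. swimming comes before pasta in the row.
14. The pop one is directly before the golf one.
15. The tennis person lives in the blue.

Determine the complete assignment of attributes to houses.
Solution:

House | Sport | Color | Vehicle | Food | Music
----------------------------------------------
  1   | tennis | blue | truck | pizza | blues
  2   | soccer | yellow | van | sushi | pop
  3   | golf | red | wagon | curry | classical
  4   | swimming | green | coupe | tacos | rock
  5   | chess | purple | sedan | pasta | jazz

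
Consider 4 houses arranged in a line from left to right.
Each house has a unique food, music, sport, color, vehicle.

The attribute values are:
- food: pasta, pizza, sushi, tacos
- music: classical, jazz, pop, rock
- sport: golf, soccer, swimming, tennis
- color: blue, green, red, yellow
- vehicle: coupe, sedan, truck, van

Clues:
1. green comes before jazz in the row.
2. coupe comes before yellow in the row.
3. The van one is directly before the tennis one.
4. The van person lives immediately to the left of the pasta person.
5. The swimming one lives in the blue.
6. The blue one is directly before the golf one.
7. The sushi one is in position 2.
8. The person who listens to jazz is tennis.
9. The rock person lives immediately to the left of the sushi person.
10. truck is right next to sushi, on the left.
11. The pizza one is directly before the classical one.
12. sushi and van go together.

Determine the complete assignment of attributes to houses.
Solution:

House | Food | Music | Sport | Color | Vehicle
----------------------------------------------
  1   | pizza | rock | swimming | blue | truck
  2   | sushi | classical | golf | green | van
  3   | pasta | jazz | tennis | red | coupe
  4   | tacos | pop | soccer | yellow | sedan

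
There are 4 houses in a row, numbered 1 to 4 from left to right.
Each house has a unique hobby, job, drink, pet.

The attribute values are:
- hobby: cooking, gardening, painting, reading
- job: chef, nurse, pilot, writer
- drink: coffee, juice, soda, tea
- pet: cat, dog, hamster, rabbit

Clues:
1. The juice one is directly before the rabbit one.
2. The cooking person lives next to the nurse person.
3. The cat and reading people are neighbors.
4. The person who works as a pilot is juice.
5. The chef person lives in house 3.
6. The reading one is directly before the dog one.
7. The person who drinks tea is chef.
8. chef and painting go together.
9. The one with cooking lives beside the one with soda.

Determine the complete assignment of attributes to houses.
Solution:

House | Hobby | Job | Drink | Pet
---------------------------------
  1   | cooking | pilot | juice | cat
  2   | reading | nurse | soda | rabbit
  3   | painting | chef | tea | dog
  4   | gardening | writer | coffee | hamster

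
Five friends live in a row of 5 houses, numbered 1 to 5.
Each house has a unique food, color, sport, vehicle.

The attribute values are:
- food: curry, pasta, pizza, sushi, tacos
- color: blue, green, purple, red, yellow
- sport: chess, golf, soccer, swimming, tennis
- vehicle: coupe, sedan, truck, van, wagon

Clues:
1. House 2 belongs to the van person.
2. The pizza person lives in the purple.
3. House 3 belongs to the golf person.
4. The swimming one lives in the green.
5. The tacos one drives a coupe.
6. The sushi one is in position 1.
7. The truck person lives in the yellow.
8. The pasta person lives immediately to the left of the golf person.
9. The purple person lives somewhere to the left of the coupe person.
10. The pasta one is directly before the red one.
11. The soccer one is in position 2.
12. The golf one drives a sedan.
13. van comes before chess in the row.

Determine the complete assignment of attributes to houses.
Solution:

House | Food | Color | Sport | Vehicle
--------------------------------------
  1   | sushi | yellow | tennis | truck
  2   | pasta | blue | soccer | van
  3   | curry | red | golf | sedan
  4   | pizza | purple | chess | wagon
  5   | tacos | green | swimming | coupe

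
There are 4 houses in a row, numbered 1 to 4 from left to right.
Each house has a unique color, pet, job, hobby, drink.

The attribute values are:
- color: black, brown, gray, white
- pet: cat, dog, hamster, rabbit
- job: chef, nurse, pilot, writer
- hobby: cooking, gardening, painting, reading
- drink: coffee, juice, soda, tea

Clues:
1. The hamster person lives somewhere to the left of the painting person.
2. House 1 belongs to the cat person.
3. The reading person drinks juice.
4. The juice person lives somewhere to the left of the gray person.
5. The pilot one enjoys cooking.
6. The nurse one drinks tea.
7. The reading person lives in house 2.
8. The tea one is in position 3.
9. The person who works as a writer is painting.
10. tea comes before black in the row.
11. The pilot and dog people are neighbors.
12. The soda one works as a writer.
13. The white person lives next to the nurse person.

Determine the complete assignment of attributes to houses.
Solution:

House | Color | Pet | Job | Hobby | Drink
-----------------------------------------
  1   | brown | cat | pilot | cooking | coffee
  2   | white | dog | chef | reading | juice
  3   | gray | hamster | nurse | gardening | tea
  4   | black | rabbit | writer | painting | soda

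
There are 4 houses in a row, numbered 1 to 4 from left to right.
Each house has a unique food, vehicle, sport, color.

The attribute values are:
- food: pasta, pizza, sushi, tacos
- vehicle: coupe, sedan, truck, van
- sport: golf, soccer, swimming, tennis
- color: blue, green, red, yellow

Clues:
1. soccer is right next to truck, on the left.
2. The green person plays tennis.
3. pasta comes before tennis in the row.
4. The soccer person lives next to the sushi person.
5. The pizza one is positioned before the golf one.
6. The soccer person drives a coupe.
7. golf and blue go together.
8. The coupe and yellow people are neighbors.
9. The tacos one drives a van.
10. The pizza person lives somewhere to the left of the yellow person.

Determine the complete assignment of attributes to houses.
Solution:

House | Food | Vehicle | Sport | Color
--------------------------------------
  1   | pizza | coupe | soccer | red
  2   | sushi | truck | swimming | yellow
  3   | pasta | sedan | golf | blue
  4   | tacos | van | tennis | green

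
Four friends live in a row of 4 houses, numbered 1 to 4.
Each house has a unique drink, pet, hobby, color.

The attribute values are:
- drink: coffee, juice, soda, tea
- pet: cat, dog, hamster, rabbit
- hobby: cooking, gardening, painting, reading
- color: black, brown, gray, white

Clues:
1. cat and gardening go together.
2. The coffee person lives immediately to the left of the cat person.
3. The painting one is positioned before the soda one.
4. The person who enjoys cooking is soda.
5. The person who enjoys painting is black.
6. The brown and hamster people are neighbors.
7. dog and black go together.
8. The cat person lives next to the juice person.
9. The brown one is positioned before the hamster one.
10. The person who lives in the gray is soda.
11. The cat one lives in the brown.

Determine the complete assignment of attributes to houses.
Solution:

House | Drink | Pet | Hobby | Color
-----------------------------------
  1   | coffee | dog | painting | black
  2   | tea | cat | gardening | brown
  3   | juice | hamster | reading | white
  4   | soda | rabbit | cooking | gray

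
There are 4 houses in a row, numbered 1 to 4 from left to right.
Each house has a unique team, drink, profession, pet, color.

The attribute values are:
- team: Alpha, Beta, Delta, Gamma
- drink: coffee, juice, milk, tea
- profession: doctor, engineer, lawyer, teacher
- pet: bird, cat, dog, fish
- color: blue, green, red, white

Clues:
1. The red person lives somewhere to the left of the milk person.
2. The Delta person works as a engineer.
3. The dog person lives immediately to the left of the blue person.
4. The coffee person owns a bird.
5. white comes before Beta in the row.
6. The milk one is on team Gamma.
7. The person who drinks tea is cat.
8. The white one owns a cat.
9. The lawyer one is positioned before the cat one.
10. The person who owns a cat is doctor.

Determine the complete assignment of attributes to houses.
Solution:

House | Team | Drink | Profession | Pet | Color
-----------------------------------------------
  1   | Delta | juice | engineer | dog | red
  2   | Gamma | milk | lawyer | fish | blue
  3   | Alpha | tea | doctor | cat | white
  4   | Beta | coffee | teacher | bird | green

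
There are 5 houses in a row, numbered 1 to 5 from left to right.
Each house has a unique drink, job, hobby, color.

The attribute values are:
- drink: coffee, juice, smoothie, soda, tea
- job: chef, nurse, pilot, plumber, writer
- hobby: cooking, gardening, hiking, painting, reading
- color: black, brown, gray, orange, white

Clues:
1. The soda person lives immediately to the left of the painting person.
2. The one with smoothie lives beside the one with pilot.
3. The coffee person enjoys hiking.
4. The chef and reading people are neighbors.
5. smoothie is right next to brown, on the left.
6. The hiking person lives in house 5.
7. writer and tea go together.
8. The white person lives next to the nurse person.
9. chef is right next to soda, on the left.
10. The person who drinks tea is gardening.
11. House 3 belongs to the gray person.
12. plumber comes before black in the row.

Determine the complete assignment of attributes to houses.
Solution:

House | Drink | Job | Hobby | Color
-----------------------------------
  1   | smoothie | chef | cooking | orange
  2   | soda | pilot | reading | brown
  3   | juice | plumber | painting | gray
  4   | tea | writer | gardening | white
  5   | coffee | nurse | hiking | black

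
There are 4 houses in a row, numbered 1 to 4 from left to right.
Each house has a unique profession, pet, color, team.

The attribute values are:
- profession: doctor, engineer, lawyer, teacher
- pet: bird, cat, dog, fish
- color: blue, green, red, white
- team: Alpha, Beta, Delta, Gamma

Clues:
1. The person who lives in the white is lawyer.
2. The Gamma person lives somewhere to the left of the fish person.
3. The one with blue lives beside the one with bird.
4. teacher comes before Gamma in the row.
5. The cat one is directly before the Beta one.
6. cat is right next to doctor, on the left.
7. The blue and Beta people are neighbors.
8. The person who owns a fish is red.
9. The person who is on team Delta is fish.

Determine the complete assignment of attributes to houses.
Solution:

House | Profession | Pet | Color | Team
---------------------------------------
  1   | teacher | cat | blue | Alpha
  2   | doctor | bird | green | Beta
  3   | lawyer | dog | white | Gamma
  4   | engineer | fish | red | Delta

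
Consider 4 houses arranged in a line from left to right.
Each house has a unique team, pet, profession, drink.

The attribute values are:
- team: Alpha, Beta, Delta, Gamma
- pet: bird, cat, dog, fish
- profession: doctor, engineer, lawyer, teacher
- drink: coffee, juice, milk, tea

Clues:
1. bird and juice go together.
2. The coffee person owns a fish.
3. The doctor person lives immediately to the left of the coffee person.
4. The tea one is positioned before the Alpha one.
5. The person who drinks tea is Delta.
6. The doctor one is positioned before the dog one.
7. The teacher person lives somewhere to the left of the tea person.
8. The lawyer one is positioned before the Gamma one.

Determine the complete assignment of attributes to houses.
Solution:

House | Team | Pet | Profession | Drink
---------------------------------------
  1   | Beta | bird | teacher | juice
  2   | Delta | cat | doctor | tea
  3   | Alpha | fish | lawyer | coffee
  4   | Gamma | dog | engineer | milk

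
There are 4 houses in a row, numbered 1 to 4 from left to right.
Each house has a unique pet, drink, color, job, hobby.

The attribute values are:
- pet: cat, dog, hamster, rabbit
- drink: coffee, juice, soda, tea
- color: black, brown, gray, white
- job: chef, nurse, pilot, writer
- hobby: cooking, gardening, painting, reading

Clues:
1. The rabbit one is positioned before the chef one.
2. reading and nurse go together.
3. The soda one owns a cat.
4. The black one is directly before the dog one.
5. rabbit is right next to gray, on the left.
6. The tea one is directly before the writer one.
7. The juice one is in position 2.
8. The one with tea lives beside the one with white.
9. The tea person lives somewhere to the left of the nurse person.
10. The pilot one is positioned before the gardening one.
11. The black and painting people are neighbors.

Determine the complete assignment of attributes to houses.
Solution:

House | Pet | Drink | Color | Job | Hobby
-----------------------------------------
  1   | hamster | tea | black | pilot | cooking
  2   | dog | juice | white | writer | painting
  3   | rabbit | coffee | brown | nurse | reading
  4   | cat | soda | gray | chef | gardening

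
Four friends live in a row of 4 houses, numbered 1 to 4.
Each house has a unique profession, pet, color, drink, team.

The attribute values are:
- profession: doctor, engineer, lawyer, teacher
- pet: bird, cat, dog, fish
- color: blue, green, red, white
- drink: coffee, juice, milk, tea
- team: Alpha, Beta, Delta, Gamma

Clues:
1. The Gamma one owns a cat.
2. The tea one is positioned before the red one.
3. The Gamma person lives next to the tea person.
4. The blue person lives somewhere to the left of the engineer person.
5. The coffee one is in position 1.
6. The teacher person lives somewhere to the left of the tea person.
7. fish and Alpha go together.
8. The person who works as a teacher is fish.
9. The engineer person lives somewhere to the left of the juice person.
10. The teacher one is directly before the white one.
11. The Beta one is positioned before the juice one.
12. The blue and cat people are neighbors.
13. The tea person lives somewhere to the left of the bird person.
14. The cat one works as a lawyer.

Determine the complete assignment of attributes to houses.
Solution:

House | Profession | Pet | Color | Drink | Team
-----------------------------------------------
  1   | teacher | fish | blue | coffee | Alpha
  2   | lawyer | cat | white | milk | Gamma
  3   | engineer | dog | green | tea | Beta
  4   | doctor | bird | red | juice | Delta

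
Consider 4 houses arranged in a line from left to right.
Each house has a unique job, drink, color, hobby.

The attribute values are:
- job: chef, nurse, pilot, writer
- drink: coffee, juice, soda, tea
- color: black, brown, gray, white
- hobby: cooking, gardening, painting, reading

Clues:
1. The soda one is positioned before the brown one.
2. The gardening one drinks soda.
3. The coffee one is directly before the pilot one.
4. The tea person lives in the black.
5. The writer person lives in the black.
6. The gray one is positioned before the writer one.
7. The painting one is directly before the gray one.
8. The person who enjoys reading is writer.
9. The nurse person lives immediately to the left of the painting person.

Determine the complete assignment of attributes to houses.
Solution:

House | Job | Drink | Color | Hobby
-----------------------------------
  1   | nurse | soda | white | gardening
  2   | chef | coffee | brown | painting
  3   | pilot | juice | gray | cooking
  4   | writer | tea | black | reading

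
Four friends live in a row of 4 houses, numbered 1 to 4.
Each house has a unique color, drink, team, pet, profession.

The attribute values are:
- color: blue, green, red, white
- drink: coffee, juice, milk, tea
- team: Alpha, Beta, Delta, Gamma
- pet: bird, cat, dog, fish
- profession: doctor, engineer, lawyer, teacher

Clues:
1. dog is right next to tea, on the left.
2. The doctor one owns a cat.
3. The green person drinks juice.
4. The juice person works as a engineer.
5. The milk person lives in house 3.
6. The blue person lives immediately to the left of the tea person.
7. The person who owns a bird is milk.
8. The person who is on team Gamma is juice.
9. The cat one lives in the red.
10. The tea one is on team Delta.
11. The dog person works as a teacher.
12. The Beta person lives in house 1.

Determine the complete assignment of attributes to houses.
Solution:

House | Color | Drink | Team | Pet | Profession
-----------------------------------------------
  1   | blue | coffee | Beta | dog | teacher
  2   | red | tea | Delta | cat | doctor
  3   | white | milk | Alpha | bird | lawyer
  4   | green | juice | Gamma | fish | engineer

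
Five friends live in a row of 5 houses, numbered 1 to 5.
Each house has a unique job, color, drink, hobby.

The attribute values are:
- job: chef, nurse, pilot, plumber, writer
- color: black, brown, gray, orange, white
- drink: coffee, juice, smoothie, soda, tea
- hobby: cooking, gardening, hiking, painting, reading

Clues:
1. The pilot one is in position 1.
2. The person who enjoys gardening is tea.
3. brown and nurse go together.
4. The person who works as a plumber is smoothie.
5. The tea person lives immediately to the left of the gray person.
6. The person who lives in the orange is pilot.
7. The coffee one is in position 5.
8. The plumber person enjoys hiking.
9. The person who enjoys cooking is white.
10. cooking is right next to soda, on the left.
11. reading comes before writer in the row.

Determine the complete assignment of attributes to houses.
Solution:

House | Job | Color | Drink | Hobby
-----------------------------------
  1   | pilot | orange | tea | gardening
  2   | plumber | gray | smoothie | hiking
  3   | chef | white | juice | cooking
  4   | nurse | brown | soda | reading
  5   | writer | black | coffee | painting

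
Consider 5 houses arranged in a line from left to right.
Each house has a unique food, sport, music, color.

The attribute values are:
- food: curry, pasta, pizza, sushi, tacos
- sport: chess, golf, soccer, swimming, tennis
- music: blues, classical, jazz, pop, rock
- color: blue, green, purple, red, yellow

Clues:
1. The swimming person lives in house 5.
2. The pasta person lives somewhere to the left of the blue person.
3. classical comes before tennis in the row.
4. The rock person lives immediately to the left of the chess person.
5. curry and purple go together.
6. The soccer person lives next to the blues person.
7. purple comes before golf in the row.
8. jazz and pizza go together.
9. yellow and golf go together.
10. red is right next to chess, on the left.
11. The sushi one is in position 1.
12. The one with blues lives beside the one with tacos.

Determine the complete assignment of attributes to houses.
Solution:

House | Food | Sport | Music | Color
------------------------------------
  1   | sushi | soccer | rock | red
  2   | curry | chess | blues | purple
  3   | tacos | golf | classical | yellow
  4   | pasta | tennis | pop | green
  5   | pizza | swimming | jazz | blue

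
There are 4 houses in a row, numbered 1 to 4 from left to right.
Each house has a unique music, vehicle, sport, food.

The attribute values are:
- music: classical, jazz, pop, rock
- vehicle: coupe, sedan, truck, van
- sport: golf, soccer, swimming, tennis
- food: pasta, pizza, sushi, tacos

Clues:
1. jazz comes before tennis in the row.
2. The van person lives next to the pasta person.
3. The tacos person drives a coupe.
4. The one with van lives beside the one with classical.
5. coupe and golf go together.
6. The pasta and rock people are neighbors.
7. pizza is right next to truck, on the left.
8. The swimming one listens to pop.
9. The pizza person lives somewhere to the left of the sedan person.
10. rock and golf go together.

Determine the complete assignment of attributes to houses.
Solution:

House | Music | Vehicle | Sport | Food
--------------------------------------
  1   | jazz | van | soccer | pizza
  2   | classical | truck | tennis | pasta
  3   | rock | coupe | golf | tacos
  4   | pop | sedan | swimming | sushi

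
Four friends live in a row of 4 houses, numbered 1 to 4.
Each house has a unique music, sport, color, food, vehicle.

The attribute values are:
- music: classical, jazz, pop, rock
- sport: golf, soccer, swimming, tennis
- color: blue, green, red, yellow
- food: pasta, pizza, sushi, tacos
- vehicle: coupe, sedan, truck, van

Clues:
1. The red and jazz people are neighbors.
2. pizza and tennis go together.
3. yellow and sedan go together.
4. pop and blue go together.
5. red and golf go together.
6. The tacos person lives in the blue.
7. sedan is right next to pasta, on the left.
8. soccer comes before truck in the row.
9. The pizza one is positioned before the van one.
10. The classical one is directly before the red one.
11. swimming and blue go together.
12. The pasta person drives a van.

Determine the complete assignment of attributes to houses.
Solution:

House | Music | Sport | Color | Food | Vehicle
----------------------------------------------
  1   | classical | tennis | yellow | pizza | sedan
  2   | rock | golf | red | pasta | van
  3   | jazz | soccer | green | sushi | coupe
  4   | pop | swimming | blue | tacos | truck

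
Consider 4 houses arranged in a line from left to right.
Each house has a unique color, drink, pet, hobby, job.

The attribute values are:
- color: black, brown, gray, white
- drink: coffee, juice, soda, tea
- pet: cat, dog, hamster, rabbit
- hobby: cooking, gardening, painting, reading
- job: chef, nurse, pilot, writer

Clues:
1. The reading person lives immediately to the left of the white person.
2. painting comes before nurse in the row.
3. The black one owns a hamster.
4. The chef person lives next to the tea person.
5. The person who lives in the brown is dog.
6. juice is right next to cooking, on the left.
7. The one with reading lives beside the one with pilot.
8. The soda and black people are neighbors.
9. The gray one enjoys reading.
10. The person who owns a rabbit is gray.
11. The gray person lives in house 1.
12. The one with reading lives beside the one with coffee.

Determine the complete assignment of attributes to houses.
Solution:

House | Color | Drink | Pet | Hobby | Job
-----------------------------------------
  1   | gray | juice | rabbit | reading | writer
  2   | white | coffee | cat | cooking | pilot
  3   | brown | soda | dog | painting | chef
  4   | black | tea | hamster | gardening | nurse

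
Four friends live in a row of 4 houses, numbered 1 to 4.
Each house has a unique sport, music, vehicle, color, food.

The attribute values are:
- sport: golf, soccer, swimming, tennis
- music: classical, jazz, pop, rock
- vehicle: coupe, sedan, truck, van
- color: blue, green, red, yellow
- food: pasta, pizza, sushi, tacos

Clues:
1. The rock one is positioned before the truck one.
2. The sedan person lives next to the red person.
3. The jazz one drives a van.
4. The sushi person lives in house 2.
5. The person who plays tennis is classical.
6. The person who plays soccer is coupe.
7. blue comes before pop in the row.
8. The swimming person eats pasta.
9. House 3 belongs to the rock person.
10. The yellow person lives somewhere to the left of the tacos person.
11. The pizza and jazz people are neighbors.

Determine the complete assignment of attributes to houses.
Solution:

House | Sport | Music | Vehicle | Color | Food
----------------------------------------------
  1   | tennis | classical | sedan | yellow | pizza
  2   | golf | jazz | van | red | sushi
  3   | soccer | rock | coupe | blue | tacos
  4   | swimming | pop | truck | green | pasta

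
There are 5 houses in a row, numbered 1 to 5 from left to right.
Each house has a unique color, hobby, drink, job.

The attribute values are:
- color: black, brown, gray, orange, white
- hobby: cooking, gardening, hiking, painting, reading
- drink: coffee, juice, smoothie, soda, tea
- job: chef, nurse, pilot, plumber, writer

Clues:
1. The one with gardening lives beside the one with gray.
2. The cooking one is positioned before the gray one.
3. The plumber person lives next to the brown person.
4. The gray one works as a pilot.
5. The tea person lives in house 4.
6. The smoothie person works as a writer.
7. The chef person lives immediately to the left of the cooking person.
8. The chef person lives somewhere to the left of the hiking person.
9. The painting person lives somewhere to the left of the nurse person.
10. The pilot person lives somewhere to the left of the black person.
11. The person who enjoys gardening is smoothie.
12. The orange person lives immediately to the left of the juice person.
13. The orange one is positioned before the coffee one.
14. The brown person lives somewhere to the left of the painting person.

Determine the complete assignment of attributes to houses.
Solution:

House | Color | Hobby | Drink | Job
-----------------------------------
  1   | orange | reading | soda | chef
  2   | white | cooking | juice | plumber
  3   | brown | gardening | smoothie | writer
  4   | gray | painting | tea | pilot
  5   | black | hiking | coffee | nurse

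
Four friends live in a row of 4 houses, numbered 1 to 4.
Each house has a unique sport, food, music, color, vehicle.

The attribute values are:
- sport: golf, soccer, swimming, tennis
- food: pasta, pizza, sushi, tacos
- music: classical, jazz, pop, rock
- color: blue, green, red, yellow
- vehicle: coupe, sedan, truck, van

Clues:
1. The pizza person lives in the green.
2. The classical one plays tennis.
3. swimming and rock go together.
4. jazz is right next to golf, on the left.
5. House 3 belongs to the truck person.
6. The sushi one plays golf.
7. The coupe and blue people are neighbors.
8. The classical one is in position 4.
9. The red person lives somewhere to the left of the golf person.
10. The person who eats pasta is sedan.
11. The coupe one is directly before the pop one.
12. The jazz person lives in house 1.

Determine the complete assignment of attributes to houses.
Solution:

House | Sport | Food | Music | Color | Vehicle
----------------------------------------------
  1   | soccer | tacos | jazz | red | coupe
  2   | golf | sushi | pop | blue | van
  3   | swimming | pizza | rock | green | truck
  4   | tennis | pasta | classical | yellow | sedan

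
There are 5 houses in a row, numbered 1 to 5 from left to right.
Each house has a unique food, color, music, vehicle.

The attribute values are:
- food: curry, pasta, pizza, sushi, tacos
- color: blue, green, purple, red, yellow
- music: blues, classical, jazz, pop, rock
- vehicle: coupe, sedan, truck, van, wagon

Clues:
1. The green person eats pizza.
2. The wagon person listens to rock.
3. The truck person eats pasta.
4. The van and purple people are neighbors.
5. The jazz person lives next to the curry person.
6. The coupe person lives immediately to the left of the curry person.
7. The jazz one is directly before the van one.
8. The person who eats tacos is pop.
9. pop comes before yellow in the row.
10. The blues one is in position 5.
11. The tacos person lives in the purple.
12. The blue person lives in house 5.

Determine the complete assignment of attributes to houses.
Solution:

House | Food | Color | Music | Vehicle
--------------------------------------
  1   | pizza | green | jazz | coupe
  2   | curry | red | classical | van
  3   | tacos | purple | pop | sedan
  4   | sushi | yellow | rock | wagon
  5   | pasta | blue | blues | truck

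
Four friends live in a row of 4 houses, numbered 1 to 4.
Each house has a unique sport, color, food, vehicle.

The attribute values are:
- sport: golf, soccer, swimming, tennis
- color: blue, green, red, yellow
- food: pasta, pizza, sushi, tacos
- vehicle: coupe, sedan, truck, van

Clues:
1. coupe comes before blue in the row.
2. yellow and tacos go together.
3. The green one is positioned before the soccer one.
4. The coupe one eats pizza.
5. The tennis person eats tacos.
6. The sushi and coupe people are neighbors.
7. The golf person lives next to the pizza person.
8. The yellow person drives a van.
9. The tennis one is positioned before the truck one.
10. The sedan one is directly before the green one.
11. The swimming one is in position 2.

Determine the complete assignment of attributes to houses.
Solution:

House | Sport | Color | Food | Vehicle
--------------------------------------
  1   | golf | red | sushi | sedan
  2   | swimming | green | pizza | coupe
  3   | tennis | yellow | tacos | van
  4   | soccer | blue | pasta | truck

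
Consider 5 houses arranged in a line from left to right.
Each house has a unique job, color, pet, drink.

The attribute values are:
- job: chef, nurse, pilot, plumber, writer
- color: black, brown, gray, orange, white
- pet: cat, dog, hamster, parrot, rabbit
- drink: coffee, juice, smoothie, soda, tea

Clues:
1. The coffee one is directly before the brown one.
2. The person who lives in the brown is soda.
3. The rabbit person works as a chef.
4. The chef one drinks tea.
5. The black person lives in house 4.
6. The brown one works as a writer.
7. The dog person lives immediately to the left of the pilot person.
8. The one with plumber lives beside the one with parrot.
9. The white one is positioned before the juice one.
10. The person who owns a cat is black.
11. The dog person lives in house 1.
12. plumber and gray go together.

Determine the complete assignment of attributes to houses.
Solution:

House | Job | Color | Pet | Drink
---------------------------------
  1   | plumber | gray | dog | smoothie
  2   | pilot | white | parrot | coffee
  3   | writer | brown | hamster | soda
  4   | nurse | black | cat | juice
  5   | chef | orange | rabbit | tea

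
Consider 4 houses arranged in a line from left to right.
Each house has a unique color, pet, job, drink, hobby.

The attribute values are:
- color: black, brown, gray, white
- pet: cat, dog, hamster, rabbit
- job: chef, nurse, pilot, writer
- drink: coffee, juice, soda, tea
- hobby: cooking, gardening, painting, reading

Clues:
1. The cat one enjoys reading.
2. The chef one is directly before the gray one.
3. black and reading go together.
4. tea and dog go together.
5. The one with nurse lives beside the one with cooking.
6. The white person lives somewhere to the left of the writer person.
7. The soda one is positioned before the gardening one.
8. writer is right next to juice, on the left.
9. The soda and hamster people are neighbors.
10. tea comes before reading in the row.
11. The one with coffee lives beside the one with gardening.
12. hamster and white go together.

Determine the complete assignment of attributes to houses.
Solution:

House | Color | Pet | Job | Drink | Hobby
-----------------------------------------
  1   | brown | rabbit | nurse | soda | painting
  2   | white | hamster | chef | coffee | cooking
  3   | gray | dog | writer | tea | gardening
  4   | black | cat | pilot | juice | reading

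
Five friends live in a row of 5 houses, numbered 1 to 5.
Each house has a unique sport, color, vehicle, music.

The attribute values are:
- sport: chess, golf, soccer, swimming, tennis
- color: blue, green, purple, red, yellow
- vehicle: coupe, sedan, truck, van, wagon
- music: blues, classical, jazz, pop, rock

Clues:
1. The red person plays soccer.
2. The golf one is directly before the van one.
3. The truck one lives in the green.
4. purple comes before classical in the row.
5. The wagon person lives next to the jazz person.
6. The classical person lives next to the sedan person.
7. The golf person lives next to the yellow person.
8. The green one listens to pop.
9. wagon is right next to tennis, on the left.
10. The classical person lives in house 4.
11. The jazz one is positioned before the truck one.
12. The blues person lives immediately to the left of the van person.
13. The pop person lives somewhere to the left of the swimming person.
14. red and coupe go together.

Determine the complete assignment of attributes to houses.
Solution:

House | Sport | Color | Vehicle | Music
---------------------------------------
  1   | golf | purple | wagon | blues
  2   | tennis | yellow | van | jazz
  3   | chess | green | truck | pop
  4   | soccer | red | coupe | classical
  5   | swimming | blue | sedan | rock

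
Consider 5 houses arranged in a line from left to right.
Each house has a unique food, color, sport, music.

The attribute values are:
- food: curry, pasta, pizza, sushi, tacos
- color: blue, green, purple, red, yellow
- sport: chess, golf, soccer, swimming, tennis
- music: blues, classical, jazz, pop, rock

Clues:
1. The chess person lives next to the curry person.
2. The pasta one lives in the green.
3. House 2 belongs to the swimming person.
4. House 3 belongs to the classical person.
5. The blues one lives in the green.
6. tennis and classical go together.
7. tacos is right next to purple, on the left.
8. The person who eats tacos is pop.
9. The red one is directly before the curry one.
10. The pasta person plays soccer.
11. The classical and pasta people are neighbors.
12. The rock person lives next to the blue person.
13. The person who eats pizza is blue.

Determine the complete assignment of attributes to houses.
Solution:

House | Food | Color | Sport | Music
------------------------------------
  1   | tacos | red | chess | pop
  2   | curry | purple | swimming | rock
  3   | pizza | blue | tennis | classical
  4   | pasta | green | soccer | blues
  5   | sushi | yellow | golf | jazz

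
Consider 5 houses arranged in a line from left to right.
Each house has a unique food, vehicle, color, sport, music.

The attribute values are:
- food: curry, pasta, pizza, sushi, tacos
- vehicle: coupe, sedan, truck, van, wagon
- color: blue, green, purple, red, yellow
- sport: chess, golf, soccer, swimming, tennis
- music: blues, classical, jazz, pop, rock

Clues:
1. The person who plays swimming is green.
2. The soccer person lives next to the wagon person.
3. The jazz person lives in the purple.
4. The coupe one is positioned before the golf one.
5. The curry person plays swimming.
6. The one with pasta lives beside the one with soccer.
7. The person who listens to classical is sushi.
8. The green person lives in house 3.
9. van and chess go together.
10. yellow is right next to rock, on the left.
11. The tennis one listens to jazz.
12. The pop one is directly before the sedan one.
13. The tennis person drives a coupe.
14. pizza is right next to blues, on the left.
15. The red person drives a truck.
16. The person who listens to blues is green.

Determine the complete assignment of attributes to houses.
Solution:

House | Food | Vehicle | Color | Sport | Music
----------------------------------------------
  1   | pasta | van | yellow | chess | pop
  2   | pizza | sedan | blue | soccer | rock
  3   | curry | wagon | green | swimming | blues
  4   | tacos | coupe | purple | tennis | jazz
  5   | sushi | truck | red | golf | classical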